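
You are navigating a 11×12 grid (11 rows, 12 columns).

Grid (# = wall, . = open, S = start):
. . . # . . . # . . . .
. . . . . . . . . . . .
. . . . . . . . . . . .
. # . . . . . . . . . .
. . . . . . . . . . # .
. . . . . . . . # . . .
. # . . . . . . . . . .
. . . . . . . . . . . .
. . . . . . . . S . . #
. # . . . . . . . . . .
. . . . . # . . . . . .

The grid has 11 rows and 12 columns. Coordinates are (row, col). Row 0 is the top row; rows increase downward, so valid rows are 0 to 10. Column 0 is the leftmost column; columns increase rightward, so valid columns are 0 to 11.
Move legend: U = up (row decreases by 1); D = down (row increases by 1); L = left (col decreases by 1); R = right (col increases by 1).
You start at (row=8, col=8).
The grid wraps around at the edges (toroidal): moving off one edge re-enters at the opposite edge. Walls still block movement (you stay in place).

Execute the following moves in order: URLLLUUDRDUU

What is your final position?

Start: (row=8, col=8)
  U (up): (row=8, col=8) -> (row=7, col=8)
  R (right): (row=7, col=8) -> (row=7, col=9)
  L (left): (row=7, col=9) -> (row=7, col=8)
  L (left): (row=7, col=8) -> (row=7, col=7)
  L (left): (row=7, col=7) -> (row=7, col=6)
  U (up): (row=7, col=6) -> (row=6, col=6)
  U (up): (row=6, col=6) -> (row=5, col=6)
  D (down): (row=5, col=6) -> (row=6, col=6)
  R (right): (row=6, col=6) -> (row=6, col=7)
  D (down): (row=6, col=7) -> (row=7, col=7)
  U (up): (row=7, col=7) -> (row=6, col=7)
  U (up): (row=6, col=7) -> (row=5, col=7)
Final: (row=5, col=7)

Answer: Final position: (row=5, col=7)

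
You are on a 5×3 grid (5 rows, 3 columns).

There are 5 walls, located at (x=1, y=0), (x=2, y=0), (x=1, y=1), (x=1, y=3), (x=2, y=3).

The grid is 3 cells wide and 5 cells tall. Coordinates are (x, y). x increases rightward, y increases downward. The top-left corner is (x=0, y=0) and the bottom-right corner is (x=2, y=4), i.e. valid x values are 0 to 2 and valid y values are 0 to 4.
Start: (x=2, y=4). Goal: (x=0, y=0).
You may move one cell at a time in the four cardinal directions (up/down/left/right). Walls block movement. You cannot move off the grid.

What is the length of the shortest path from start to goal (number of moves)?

BFS from (x=2, y=4) until reaching (x=0, y=0):
  Distance 0: (x=2, y=4)
  Distance 1: (x=1, y=4)
  Distance 2: (x=0, y=4)
  Distance 3: (x=0, y=3)
  Distance 4: (x=0, y=2)
  Distance 5: (x=0, y=1), (x=1, y=2)
  Distance 6: (x=0, y=0), (x=2, y=2)  <- goal reached here
One shortest path (6 moves): (x=2, y=4) -> (x=1, y=4) -> (x=0, y=4) -> (x=0, y=3) -> (x=0, y=2) -> (x=0, y=1) -> (x=0, y=0)

Answer: Shortest path length: 6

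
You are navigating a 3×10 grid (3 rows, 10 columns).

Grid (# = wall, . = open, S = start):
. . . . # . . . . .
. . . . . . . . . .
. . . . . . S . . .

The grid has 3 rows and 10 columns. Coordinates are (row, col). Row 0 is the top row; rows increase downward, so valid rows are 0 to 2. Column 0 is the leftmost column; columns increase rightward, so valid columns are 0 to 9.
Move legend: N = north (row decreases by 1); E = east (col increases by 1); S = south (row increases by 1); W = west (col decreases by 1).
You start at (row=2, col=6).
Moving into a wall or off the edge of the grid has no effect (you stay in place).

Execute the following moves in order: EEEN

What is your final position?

Answer: Final position: (row=1, col=9)

Derivation:
Start: (row=2, col=6)
  E (east): (row=2, col=6) -> (row=2, col=7)
  E (east): (row=2, col=7) -> (row=2, col=8)
  E (east): (row=2, col=8) -> (row=2, col=9)
  N (north): (row=2, col=9) -> (row=1, col=9)
Final: (row=1, col=9)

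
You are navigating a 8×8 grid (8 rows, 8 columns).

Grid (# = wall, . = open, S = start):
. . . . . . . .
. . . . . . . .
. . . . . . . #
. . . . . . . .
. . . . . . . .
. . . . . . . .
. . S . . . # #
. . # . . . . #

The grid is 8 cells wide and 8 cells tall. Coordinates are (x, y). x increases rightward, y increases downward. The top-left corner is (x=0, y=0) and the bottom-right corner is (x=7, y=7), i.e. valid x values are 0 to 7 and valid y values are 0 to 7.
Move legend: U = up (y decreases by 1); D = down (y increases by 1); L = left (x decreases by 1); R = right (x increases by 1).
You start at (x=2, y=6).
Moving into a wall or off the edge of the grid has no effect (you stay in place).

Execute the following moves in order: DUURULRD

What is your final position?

Answer: Final position: (x=3, y=4)

Derivation:
Start: (x=2, y=6)
  D (down): blocked, stay at (x=2, y=6)
  U (up): (x=2, y=6) -> (x=2, y=5)
  U (up): (x=2, y=5) -> (x=2, y=4)
  R (right): (x=2, y=4) -> (x=3, y=4)
  U (up): (x=3, y=4) -> (x=3, y=3)
  L (left): (x=3, y=3) -> (x=2, y=3)
  R (right): (x=2, y=3) -> (x=3, y=3)
  D (down): (x=3, y=3) -> (x=3, y=4)
Final: (x=3, y=4)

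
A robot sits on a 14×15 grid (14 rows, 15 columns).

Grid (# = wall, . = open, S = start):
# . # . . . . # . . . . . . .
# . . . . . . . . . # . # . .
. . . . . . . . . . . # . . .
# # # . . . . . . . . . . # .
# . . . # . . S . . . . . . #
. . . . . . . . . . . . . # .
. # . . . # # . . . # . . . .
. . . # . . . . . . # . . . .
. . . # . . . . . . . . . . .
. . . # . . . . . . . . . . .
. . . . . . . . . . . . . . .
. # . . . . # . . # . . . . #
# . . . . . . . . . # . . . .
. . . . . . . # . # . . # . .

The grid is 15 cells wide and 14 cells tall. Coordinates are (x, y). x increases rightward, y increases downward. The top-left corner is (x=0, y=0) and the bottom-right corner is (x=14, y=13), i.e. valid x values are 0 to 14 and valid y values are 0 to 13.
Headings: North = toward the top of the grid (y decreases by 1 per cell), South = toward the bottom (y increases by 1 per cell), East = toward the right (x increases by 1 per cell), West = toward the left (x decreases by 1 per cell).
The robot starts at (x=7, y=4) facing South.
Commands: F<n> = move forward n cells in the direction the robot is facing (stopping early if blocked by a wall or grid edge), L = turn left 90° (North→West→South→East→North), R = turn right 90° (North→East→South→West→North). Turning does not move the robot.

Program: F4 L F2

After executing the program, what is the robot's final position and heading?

Start: (x=7, y=4), facing South
  F4: move forward 4, now at (x=7, y=8)
  L: turn left, now facing East
  F2: move forward 2, now at (x=9, y=8)
Final: (x=9, y=8), facing East

Answer: Final position: (x=9, y=8), facing East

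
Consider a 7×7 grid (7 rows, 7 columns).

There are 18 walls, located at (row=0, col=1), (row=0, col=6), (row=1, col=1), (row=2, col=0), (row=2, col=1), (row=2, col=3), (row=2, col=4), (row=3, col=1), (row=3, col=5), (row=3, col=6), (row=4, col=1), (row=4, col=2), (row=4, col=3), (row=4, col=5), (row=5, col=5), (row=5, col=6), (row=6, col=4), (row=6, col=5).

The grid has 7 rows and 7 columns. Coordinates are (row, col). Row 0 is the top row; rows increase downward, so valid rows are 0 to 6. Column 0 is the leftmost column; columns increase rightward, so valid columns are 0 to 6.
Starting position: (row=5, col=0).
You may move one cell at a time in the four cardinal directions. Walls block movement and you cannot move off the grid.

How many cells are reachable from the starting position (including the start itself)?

Answer: Reachable cells: 27

Derivation:
BFS flood-fill from (row=5, col=0):
  Distance 0: (row=5, col=0)
  Distance 1: (row=4, col=0), (row=5, col=1), (row=6, col=0)
  Distance 2: (row=3, col=0), (row=5, col=2), (row=6, col=1)
  Distance 3: (row=5, col=3), (row=6, col=2)
  Distance 4: (row=5, col=4), (row=6, col=3)
  Distance 5: (row=4, col=4)
  Distance 6: (row=3, col=4)
  Distance 7: (row=3, col=3)
  Distance 8: (row=3, col=2)
  Distance 9: (row=2, col=2)
  Distance 10: (row=1, col=2)
  Distance 11: (row=0, col=2), (row=1, col=3)
  Distance 12: (row=0, col=3), (row=1, col=4)
  Distance 13: (row=0, col=4), (row=1, col=5)
  Distance 14: (row=0, col=5), (row=1, col=6), (row=2, col=5)
  Distance 15: (row=2, col=6)
Total reachable: 27 (grid has 31 open cells total)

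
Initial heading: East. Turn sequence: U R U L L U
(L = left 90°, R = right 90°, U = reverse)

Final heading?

Answer: Final heading: South

Derivation:
Start: East
  U (U-turn (180°)) -> West
  R (right (90° clockwise)) -> North
  U (U-turn (180°)) -> South
  L (left (90° counter-clockwise)) -> East
  L (left (90° counter-clockwise)) -> North
  U (U-turn (180°)) -> South
Final: South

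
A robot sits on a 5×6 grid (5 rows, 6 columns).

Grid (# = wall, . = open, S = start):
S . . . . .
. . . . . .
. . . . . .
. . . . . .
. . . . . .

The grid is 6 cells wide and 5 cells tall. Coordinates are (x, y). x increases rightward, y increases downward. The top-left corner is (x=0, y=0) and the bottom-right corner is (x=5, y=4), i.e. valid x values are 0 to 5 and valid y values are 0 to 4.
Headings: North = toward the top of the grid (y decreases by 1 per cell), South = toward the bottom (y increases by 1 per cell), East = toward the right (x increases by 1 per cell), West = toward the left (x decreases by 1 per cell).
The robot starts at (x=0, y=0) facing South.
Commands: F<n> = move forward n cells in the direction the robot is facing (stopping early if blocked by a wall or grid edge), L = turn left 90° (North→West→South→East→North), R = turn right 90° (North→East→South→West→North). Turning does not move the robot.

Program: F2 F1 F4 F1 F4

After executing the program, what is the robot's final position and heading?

Start: (x=0, y=0), facing South
  F2: move forward 2, now at (x=0, y=2)
  F1: move forward 1, now at (x=0, y=3)
  F4: move forward 1/4 (blocked), now at (x=0, y=4)
  F1: move forward 0/1 (blocked), now at (x=0, y=4)
  F4: move forward 0/4 (blocked), now at (x=0, y=4)
Final: (x=0, y=4), facing South

Answer: Final position: (x=0, y=4), facing South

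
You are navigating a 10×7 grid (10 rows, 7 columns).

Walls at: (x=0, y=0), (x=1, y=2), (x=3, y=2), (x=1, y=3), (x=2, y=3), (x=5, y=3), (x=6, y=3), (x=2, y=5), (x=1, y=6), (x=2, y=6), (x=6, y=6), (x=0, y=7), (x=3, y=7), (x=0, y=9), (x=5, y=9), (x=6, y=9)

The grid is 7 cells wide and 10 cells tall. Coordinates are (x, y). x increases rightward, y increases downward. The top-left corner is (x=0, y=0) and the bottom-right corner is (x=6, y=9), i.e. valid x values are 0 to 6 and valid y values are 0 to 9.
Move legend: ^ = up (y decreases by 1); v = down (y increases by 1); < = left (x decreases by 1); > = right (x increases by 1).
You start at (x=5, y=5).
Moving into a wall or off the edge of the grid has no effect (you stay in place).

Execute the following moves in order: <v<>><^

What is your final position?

Answer: Final position: (x=4, y=5)

Derivation:
Start: (x=5, y=5)
  < (left): (x=5, y=5) -> (x=4, y=5)
  v (down): (x=4, y=5) -> (x=4, y=6)
  < (left): (x=4, y=6) -> (x=3, y=6)
  > (right): (x=3, y=6) -> (x=4, y=6)
  > (right): (x=4, y=6) -> (x=5, y=6)
  < (left): (x=5, y=6) -> (x=4, y=6)
  ^ (up): (x=4, y=6) -> (x=4, y=5)
Final: (x=4, y=5)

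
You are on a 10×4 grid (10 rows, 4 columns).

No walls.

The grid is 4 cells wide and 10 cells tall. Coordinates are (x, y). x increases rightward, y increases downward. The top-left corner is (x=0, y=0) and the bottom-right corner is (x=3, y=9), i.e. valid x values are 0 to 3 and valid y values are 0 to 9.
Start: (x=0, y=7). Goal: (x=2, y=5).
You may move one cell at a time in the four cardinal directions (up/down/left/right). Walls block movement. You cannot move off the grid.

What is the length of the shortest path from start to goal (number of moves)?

BFS from (x=0, y=7) until reaching (x=2, y=5):
  Distance 0: (x=0, y=7)
  Distance 1: (x=0, y=6), (x=1, y=7), (x=0, y=8)
  Distance 2: (x=0, y=5), (x=1, y=6), (x=2, y=7), (x=1, y=8), (x=0, y=9)
  Distance 3: (x=0, y=4), (x=1, y=5), (x=2, y=6), (x=3, y=7), (x=2, y=8), (x=1, y=9)
  Distance 4: (x=0, y=3), (x=1, y=4), (x=2, y=5), (x=3, y=6), (x=3, y=8), (x=2, y=9)  <- goal reached here
One shortest path (4 moves): (x=0, y=7) -> (x=1, y=7) -> (x=2, y=7) -> (x=2, y=6) -> (x=2, y=5)

Answer: Shortest path length: 4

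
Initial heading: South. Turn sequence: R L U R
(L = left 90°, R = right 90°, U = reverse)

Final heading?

Start: South
  R (right (90° clockwise)) -> West
  L (left (90° counter-clockwise)) -> South
  U (U-turn (180°)) -> North
  R (right (90° clockwise)) -> East
Final: East

Answer: Final heading: East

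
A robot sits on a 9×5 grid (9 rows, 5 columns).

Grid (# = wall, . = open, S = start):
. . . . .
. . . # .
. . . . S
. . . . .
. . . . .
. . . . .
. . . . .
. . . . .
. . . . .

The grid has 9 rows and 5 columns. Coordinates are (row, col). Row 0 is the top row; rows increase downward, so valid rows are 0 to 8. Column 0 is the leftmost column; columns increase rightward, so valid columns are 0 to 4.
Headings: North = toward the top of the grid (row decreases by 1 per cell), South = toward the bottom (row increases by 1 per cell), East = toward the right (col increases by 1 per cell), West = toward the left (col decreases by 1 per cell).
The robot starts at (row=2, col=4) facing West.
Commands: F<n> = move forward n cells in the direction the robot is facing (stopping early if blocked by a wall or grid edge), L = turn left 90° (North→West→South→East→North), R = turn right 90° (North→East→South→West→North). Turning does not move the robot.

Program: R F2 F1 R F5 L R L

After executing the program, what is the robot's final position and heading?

Answer: Final position: (row=0, col=4), facing North

Derivation:
Start: (row=2, col=4), facing West
  R: turn right, now facing North
  F2: move forward 2, now at (row=0, col=4)
  F1: move forward 0/1 (blocked), now at (row=0, col=4)
  R: turn right, now facing East
  F5: move forward 0/5 (blocked), now at (row=0, col=4)
  L: turn left, now facing North
  R: turn right, now facing East
  L: turn left, now facing North
Final: (row=0, col=4), facing North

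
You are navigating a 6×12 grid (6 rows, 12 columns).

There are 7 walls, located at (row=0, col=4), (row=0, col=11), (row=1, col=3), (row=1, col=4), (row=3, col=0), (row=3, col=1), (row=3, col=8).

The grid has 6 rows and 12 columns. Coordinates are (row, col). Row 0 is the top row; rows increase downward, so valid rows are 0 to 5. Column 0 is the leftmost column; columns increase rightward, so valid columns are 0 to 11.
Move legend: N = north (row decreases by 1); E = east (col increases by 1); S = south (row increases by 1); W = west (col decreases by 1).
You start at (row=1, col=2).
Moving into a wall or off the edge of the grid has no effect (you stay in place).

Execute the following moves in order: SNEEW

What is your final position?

Answer: Final position: (row=1, col=1)

Derivation:
Start: (row=1, col=2)
  S (south): (row=1, col=2) -> (row=2, col=2)
  N (north): (row=2, col=2) -> (row=1, col=2)
  E (east): blocked, stay at (row=1, col=2)
  E (east): blocked, stay at (row=1, col=2)
  W (west): (row=1, col=2) -> (row=1, col=1)
Final: (row=1, col=1)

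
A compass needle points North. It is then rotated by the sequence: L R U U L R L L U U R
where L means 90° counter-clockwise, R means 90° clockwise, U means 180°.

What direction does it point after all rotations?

Answer: Final heading: West

Derivation:
Start: North
  L (left (90° counter-clockwise)) -> West
  R (right (90° clockwise)) -> North
  U (U-turn (180°)) -> South
  U (U-turn (180°)) -> North
  L (left (90° counter-clockwise)) -> West
  R (right (90° clockwise)) -> North
  L (left (90° counter-clockwise)) -> West
  L (left (90° counter-clockwise)) -> South
  U (U-turn (180°)) -> North
  U (U-turn (180°)) -> South
  R (right (90° clockwise)) -> West
Final: West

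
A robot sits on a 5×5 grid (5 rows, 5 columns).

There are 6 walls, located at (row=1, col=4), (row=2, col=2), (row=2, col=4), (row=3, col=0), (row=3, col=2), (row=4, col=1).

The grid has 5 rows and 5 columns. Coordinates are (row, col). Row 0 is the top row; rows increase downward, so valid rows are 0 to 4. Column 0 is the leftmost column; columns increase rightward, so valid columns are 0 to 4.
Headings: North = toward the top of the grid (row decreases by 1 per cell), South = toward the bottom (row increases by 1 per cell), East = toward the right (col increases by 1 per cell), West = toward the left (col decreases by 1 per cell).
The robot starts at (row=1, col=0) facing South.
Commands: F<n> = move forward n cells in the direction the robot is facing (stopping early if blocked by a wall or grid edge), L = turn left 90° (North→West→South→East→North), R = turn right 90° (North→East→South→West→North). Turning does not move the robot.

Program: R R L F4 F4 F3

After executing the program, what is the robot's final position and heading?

Start: (row=1, col=0), facing South
  R: turn right, now facing West
  R: turn right, now facing North
  L: turn left, now facing West
  F4: move forward 0/4 (blocked), now at (row=1, col=0)
  F4: move forward 0/4 (blocked), now at (row=1, col=0)
  F3: move forward 0/3 (blocked), now at (row=1, col=0)
Final: (row=1, col=0), facing West

Answer: Final position: (row=1, col=0), facing West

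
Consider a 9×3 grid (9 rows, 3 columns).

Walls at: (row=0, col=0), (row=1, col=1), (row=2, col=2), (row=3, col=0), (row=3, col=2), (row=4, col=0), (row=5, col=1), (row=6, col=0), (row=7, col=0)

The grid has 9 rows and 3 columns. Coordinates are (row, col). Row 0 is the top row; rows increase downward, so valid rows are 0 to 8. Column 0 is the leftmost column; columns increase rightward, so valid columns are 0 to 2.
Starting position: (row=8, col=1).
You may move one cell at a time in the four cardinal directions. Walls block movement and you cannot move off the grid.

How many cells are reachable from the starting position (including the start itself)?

BFS flood-fill from (row=8, col=1):
  Distance 0: (row=8, col=1)
  Distance 1: (row=7, col=1), (row=8, col=0), (row=8, col=2)
  Distance 2: (row=6, col=1), (row=7, col=2)
  Distance 3: (row=6, col=2)
  Distance 4: (row=5, col=2)
  Distance 5: (row=4, col=2)
  Distance 6: (row=4, col=1)
  Distance 7: (row=3, col=1)
  Distance 8: (row=2, col=1)
  Distance 9: (row=2, col=0)
  Distance 10: (row=1, col=0)
Total reachable: 14 (grid has 18 open cells total)

Answer: Reachable cells: 14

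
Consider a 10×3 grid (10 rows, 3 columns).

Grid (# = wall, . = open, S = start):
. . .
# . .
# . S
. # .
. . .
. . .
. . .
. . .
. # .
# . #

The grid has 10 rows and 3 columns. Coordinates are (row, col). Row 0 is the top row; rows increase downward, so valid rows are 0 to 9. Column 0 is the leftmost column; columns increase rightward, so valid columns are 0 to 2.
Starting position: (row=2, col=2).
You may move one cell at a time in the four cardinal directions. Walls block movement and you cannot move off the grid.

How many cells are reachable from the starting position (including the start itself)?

BFS flood-fill from (row=2, col=2):
  Distance 0: (row=2, col=2)
  Distance 1: (row=1, col=2), (row=2, col=1), (row=3, col=2)
  Distance 2: (row=0, col=2), (row=1, col=1), (row=4, col=2)
  Distance 3: (row=0, col=1), (row=4, col=1), (row=5, col=2)
  Distance 4: (row=0, col=0), (row=4, col=0), (row=5, col=1), (row=6, col=2)
  Distance 5: (row=3, col=0), (row=5, col=0), (row=6, col=1), (row=7, col=2)
  Distance 6: (row=6, col=0), (row=7, col=1), (row=8, col=2)
  Distance 7: (row=7, col=0)
  Distance 8: (row=8, col=0)
Total reachable: 23 (grid has 24 open cells total)

Answer: Reachable cells: 23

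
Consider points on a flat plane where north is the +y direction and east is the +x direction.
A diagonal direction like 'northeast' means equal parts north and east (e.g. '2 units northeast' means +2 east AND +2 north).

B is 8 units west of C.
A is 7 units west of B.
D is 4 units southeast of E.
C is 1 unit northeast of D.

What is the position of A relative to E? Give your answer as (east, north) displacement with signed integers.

Answer: A is at (east=-10, north=-3) relative to E.

Derivation:
Place E at the origin (east=0, north=0).
  D is 4 units southeast of E: delta (east=+4, north=-4); D at (east=4, north=-4).
  C is 1 unit northeast of D: delta (east=+1, north=+1); C at (east=5, north=-3).
  B is 8 units west of C: delta (east=-8, north=+0); B at (east=-3, north=-3).
  A is 7 units west of B: delta (east=-7, north=+0); A at (east=-10, north=-3).
Therefore A relative to E: (east=-10, north=-3).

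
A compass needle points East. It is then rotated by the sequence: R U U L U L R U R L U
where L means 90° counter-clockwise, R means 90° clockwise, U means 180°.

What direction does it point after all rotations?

Start: East
  R (right (90° clockwise)) -> South
  U (U-turn (180°)) -> North
  U (U-turn (180°)) -> South
  L (left (90° counter-clockwise)) -> East
  U (U-turn (180°)) -> West
  L (left (90° counter-clockwise)) -> South
  R (right (90° clockwise)) -> West
  U (U-turn (180°)) -> East
  R (right (90° clockwise)) -> South
  L (left (90° counter-clockwise)) -> East
  U (U-turn (180°)) -> West
Final: West

Answer: Final heading: West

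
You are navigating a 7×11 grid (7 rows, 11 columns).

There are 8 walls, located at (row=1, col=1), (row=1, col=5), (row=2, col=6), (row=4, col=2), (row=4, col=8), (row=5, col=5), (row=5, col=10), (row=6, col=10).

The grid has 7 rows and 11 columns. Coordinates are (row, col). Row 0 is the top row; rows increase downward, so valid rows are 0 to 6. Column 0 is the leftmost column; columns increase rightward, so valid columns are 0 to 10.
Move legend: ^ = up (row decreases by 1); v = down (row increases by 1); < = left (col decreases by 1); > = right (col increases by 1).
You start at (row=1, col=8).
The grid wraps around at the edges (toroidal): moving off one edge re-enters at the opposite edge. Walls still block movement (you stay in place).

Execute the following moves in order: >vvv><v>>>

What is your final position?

Answer: Final position: (row=5, col=9)

Derivation:
Start: (row=1, col=8)
  > (right): (row=1, col=8) -> (row=1, col=9)
  v (down): (row=1, col=9) -> (row=2, col=9)
  v (down): (row=2, col=9) -> (row=3, col=9)
  v (down): (row=3, col=9) -> (row=4, col=9)
  > (right): (row=4, col=9) -> (row=4, col=10)
  < (left): (row=4, col=10) -> (row=4, col=9)
  v (down): (row=4, col=9) -> (row=5, col=9)
  [×3]> (right): blocked, stay at (row=5, col=9)
Final: (row=5, col=9)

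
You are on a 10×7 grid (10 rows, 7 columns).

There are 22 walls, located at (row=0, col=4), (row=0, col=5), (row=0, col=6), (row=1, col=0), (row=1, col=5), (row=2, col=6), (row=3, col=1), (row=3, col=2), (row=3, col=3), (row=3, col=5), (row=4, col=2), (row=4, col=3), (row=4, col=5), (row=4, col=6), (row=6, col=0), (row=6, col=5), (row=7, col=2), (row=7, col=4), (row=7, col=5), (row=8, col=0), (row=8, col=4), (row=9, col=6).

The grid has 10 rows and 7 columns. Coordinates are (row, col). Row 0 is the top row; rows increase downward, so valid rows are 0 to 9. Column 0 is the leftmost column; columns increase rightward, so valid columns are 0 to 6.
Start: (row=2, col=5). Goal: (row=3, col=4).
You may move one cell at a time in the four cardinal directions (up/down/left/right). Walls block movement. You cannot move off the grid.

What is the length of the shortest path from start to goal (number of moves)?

BFS from (row=2, col=5) until reaching (row=3, col=4):
  Distance 0: (row=2, col=5)
  Distance 1: (row=2, col=4)
  Distance 2: (row=1, col=4), (row=2, col=3), (row=3, col=4)  <- goal reached here
One shortest path (2 moves): (row=2, col=5) -> (row=2, col=4) -> (row=3, col=4)

Answer: Shortest path length: 2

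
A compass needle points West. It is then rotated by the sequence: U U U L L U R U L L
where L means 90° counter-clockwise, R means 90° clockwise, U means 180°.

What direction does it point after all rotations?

Start: West
  U (U-turn (180°)) -> East
  U (U-turn (180°)) -> West
  U (U-turn (180°)) -> East
  L (left (90° counter-clockwise)) -> North
  L (left (90° counter-clockwise)) -> West
  U (U-turn (180°)) -> East
  R (right (90° clockwise)) -> South
  U (U-turn (180°)) -> North
  L (left (90° counter-clockwise)) -> West
  L (left (90° counter-clockwise)) -> South
Final: South

Answer: Final heading: South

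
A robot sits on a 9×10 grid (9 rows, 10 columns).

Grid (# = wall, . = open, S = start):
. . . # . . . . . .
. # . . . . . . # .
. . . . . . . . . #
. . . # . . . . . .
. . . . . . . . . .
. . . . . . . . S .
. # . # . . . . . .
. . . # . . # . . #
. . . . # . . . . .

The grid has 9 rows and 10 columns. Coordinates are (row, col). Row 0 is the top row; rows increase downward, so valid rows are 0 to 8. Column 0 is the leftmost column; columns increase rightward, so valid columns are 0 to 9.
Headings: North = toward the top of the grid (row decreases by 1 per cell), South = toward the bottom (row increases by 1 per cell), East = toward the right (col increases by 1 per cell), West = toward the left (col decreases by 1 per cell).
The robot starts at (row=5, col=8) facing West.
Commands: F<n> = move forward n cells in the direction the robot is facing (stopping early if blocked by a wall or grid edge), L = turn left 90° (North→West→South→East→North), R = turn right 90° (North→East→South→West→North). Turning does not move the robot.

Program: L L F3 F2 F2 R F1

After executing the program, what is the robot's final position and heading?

Answer: Final position: (row=6, col=9), facing South

Derivation:
Start: (row=5, col=8), facing West
  L: turn left, now facing South
  L: turn left, now facing East
  F3: move forward 1/3 (blocked), now at (row=5, col=9)
  F2: move forward 0/2 (blocked), now at (row=5, col=9)
  F2: move forward 0/2 (blocked), now at (row=5, col=9)
  R: turn right, now facing South
  F1: move forward 1, now at (row=6, col=9)
Final: (row=6, col=9), facing South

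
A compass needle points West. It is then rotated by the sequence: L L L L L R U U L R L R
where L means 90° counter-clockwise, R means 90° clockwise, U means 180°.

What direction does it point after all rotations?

Start: West
  L (left (90° counter-clockwise)) -> South
  L (left (90° counter-clockwise)) -> East
  L (left (90° counter-clockwise)) -> North
  L (left (90° counter-clockwise)) -> West
  L (left (90° counter-clockwise)) -> South
  R (right (90° clockwise)) -> West
  U (U-turn (180°)) -> East
  U (U-turn (180°)) -> West
  L (left (90° counter-clockwise)) -> South
  R (right (90° clockwise)) -> West
  L (left (90° counter-clockwise)) -> South
  R (right (90° clockwise)) -> West
Final: West

Answer: Final heading: West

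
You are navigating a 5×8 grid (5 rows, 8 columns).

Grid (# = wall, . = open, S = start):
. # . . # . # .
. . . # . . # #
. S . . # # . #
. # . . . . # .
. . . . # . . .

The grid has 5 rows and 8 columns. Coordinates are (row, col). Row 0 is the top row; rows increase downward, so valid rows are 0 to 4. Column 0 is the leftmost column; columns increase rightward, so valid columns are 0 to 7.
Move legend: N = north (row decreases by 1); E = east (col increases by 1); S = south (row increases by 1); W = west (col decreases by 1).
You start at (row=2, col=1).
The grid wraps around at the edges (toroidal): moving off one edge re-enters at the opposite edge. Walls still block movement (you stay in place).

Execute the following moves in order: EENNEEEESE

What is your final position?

Start: (row=2, col=1)
  E (east): (row=2, col=1) -> (row=2, col=2)
  E (east): (row=2, col=2) -> (row=2, col=3)
  N (north): blocked, stay at (row=2, col=3)
  N (north): blocked, stay at (row=2, col=3)
  [×4]E (east): blocked, stay at (row=2, col=3)
  S (south): (row=2, col=3) -> (row=3, col=3)
  E (east): (row=3, col=3) -> (row=3, col=4)
Final: (row=3, col=4)

Answer: Final position: (row=3, col=4)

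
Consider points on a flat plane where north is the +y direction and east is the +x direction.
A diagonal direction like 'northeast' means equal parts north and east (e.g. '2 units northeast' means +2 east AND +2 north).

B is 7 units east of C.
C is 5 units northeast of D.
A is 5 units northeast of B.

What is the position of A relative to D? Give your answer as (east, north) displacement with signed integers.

Answer: A is at (east=17, north=10) relative to D.

Derivation:
Place D at the origin (east=0, north=0).
  C is 5 units northeast of D: delta (east=+5, north=+5); C at (east=5, north=5).
  B is 7 units east of C: delta (east=+7, north=+0); B at (east=12, north=5).
  A is 5 units northeast of B: delta (east=+5, north=+5); A at (east=17, north=10).
Therefore A relative to D: (east=17, north=10).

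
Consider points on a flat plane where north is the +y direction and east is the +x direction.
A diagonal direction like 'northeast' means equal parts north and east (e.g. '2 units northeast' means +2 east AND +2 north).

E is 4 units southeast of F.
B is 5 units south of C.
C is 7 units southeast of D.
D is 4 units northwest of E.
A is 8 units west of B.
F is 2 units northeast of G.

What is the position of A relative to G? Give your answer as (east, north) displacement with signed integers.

Answer: A is at (east=1, north=-10) relative to G.

Derivation:
Place G at the origin (east=0, north=0).
  F is 2 units northeast of G: delta (east=+2, north=+2); F at (east=2, north=2).
  E is 4 units southeast of F: delta (east=+4, north=-4); E at (east=6, north=-2).
  D is 4 units northwest of E: delta (east=-4, north=+4); D at (east=2, north=2).
  C is 7 units southeast of D: delta (east=+7, north=-7); C at (east=9, north=-5).
  B is 5 units south of C: delta (east=+0, north=-5); B at (east=9, north=-10).
  A is 8 units west of B: delta (east=-8, north=+0); A at (east=1, north=-10).
Therefore A relative to G: (east=1, north=-10).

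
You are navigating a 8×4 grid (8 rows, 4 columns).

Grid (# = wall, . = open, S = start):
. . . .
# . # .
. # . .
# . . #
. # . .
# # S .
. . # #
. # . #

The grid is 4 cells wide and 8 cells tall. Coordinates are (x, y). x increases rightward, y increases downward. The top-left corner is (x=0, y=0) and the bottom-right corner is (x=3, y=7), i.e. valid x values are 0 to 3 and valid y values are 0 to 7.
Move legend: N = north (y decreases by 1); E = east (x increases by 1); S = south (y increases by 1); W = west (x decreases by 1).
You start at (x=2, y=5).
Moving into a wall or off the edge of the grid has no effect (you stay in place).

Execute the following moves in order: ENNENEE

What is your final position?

Answer: Final position: (x=3, y=4)

Derivation:
Start: (x=2, y=5)
  E (east): (x=2, y=5) -> (x=3, y=5)
  N (north): (x=3, y=5) -> (x=3, y=4)
  N (north): blocked, stay at (x=3, y=4)
  E (east): blocked, stay at (x=3, y=4)
  N (north): blocked, stay at (x=3, y=4)
  E (east): blocked, stay at (x=3, y=4)
  E (east): blocked, stay at (x=3, y=4)
Final: (x=3, y=4)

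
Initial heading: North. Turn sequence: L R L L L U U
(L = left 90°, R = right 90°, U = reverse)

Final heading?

Answer: Final heading: East

Derivation:
Start: North
  L (left (90° counter-clockwise)) -> West
  R (right (90° clockwise)) -> North
  L (left (90° counter-clockwise)) -> West
  L (left (90° counter-clockwise)) -> South
  L (left (90° counter-clockwise)) -> East
  U (U-turn (180°)) -> West
  U (U-turn (180°)) -> East
Final: East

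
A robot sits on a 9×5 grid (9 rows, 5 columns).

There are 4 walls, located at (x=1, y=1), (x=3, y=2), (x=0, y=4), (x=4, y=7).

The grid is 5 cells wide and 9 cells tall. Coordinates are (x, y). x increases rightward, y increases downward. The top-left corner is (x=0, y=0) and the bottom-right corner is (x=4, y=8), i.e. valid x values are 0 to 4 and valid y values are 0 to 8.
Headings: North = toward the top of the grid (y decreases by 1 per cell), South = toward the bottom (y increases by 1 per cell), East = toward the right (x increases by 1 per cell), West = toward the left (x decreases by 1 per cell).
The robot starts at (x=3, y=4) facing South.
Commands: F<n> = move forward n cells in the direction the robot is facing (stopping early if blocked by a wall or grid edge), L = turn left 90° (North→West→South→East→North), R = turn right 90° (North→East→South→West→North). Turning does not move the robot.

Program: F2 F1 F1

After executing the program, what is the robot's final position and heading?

Answer: Final position: (x=3, y=8), facing South

Derivation:
Start: (x=3, y=4), facing South
  F2: move forward 2, now at (x=3, y=6)
  F1: move forward 1, now at (x=3, y=7)
  F1: move forward 1, now at (x=3, y=8)
Final: (x=3, y=8), facing South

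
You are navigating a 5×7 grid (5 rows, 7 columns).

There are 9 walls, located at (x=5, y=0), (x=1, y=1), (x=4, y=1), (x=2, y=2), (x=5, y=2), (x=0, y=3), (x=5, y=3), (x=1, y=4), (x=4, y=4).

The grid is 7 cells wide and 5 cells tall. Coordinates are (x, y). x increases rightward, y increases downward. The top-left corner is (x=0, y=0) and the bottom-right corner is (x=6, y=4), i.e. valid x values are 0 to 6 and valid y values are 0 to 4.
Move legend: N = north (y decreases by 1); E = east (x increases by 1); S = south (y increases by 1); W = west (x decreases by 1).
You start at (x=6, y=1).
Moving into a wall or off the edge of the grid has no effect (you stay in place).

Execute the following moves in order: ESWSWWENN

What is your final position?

Start: (x=6, y=1)
  E (east): blocked, stay at (x=6, y=1)
  S (south): (x=6, y=1) -> (x=6, y=2)
  W (west): blocked, stay at (x=6, y=2)
  S (south): (x=6, y=2) -> (x=6, y=3)
  W (west): blocked, stay at (x=6, y=3)
  W (west): blocked, stay at (x=6, y=3)
  E (east): blocked, stay at (x=6, y=3)
  N (north): (x=6, y=3) -> (x=6, y=2)
  N (north): (x=6, y=2) -> (x=6, y=1)
Final: (x=6, y=1)

Answer: Final position: (x=6, y=1)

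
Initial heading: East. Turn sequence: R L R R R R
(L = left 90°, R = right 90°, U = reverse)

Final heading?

Start: East
  R (right (90° clockwise)) -> South
  L (left (90° counter-clockwise)) -> East
  R (right (90° clockwise)) -> South
  R (right (90° clockwise)) -> West
  R (right (90° clockwise)) -> North
  R (right (90° clockwise)) -> East
Final: East

Answer: Final heading: East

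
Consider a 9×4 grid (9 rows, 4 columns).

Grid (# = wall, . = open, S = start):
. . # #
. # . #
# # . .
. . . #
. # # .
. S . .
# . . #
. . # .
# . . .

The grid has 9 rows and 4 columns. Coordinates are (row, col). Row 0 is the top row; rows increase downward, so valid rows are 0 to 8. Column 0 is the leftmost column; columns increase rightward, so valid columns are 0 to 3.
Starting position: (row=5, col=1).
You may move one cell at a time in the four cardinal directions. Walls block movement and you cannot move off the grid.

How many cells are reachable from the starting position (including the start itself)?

BFS flood-fill from (row=5, col=1):
  Distance 0: (row=5, col=1)
  Distance 1: (row=5, col=0), (row=5, col=2), (row=6, col=1)
  Distance 2: (row=4, col=0), (row=5, col=3), (row=6, col=2), (row=7, col=1)
  Distance 3: (row=3, col=0), (row=4, col=3), (row=7, col=0), (row=8, col=1)
  Distance 4: (row=3, col=1), (row=8, col=2)
  Distance 5: (row=3, col=2), (row=8, col=3)
  Distance 6: (row=2, col=2), (row=7, col=3)
  Distance 7: (row=1, col=2), (row=2, col=3)
Total reachable: 20 (grid has 23 open cells total)

Answer: Reachable cells: 20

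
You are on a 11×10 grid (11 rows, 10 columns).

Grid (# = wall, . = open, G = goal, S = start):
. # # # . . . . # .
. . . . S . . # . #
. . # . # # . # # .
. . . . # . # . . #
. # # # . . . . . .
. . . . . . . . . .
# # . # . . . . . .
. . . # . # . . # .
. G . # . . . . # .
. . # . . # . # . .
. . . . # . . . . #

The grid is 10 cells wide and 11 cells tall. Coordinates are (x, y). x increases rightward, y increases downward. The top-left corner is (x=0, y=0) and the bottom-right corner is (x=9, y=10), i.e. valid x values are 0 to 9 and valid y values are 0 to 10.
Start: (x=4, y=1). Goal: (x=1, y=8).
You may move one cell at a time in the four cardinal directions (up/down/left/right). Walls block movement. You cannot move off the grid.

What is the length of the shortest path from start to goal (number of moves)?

BFS from (x=4, y=1) until reaching (x=1, y=8):
  Distance 0: (x=4, y=1)
  Distance 1: (x=4, y=0), (x=3, y=1), (x=5, y=1)
  Distance 2: (x=5, y=0), (x=2, y=1), (x=6, y=1), (x=3, y=2)
  Distance 3: (x=6, y=0), (x=1, y=1), (x=6, y=2), (x=3, y=3)
  Distance 4: (x=7, y=0), (x=0, y=1), (x=1, y=2), (x=2, y=3)
  Distance 5: (x=0, y=0), (x=0, y=2), (x=1, y=3)
  Distance 6: (x=0, y=3)
  Distance 7: (x=0, y=4)
  Distance 8: (x=0, y=5)
  Distance 9: (x=1, y=5)
  Distance 10: (x=2, y=5)
  Distance 11: (x=3, y=5), (x=2, y=6)
  Distance 12: (x=4, y=5), (x=2, y=7)
  Distance 13: (x=4, y=4), (x=5, y=5), (x=4, y=6), (x=1, y=7), (x=2, y=8)
  Distance 14: (x=5, y=4), (x=6, y=5), (x=5, y=6), (x=0, y=7), (x=4, y=7), (x=1, y=8)  <- goal reached here
One shortest path (14 moves): (x=4, y=1) -> (x=3, y=1) -> (x=2, y=1) -> (x=1, y=1) -> (x=0, y=1) -> (x=0, y=2) -> (x=0, y=3) -> (x=0, y=4) -> (x=0, y=5) -> (x=1, y=5) -> (x=2, y=5) -> (x=2, y=6) -> (x=2, y=7) -> (x=1, y=7) -> (x=1, y=8)

Answer: Shortest path length: 14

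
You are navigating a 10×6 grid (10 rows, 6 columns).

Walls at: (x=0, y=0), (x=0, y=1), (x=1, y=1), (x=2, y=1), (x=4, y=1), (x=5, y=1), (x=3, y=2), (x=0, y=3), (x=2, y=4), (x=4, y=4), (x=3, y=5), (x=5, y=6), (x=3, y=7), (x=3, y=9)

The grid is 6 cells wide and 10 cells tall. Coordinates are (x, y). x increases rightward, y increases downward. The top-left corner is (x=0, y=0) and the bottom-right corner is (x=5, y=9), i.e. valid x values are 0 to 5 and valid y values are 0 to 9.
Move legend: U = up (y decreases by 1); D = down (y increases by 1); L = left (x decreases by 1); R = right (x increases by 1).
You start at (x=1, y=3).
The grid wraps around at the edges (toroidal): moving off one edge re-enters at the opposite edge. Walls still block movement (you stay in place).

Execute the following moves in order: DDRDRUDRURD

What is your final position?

Answer: Final position: (x=5, y=5)

Derivation:
Start: (x=1, y=3)
  D (down): (x=1, y=3) -> (x=1, y=4)
  D (down): (x=1, y=4) -> (x=1, y=5)
  R (right): (x=1, y=5) -> (x=2, y=5)
  D (down): (x=2, y=5) -> (x=2, y=6)
  R (right): (x=2, y=6) -> (x=3, y=6)
  U (up): blocked, stay at (x=3, y=6)
  D (down): blocked, stay at (x=3, y=6)
  R (right): (x=3, y=6) -> (x=4, y=6)
  U (up): (x=4, y=6) -> (x=4, y=5)
  R (right): (x=4, y=5) -> (x=5, y=5)
  D (down): blocked, stay at (x=5, y=5)
Final: (x=5, y=5)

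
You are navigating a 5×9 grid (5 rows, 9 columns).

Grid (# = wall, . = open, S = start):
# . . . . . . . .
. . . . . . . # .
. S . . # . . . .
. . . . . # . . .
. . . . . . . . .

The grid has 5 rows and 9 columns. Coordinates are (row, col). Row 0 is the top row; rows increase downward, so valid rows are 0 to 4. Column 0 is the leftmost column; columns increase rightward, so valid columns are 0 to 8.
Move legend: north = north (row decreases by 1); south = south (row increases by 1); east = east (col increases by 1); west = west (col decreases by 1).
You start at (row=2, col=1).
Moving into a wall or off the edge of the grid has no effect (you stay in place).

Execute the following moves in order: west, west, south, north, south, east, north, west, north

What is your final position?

Answer: Final position: (row=1, col=0)

Derivation:
Start: (row=2, col=1)
  west (west): (row=2, col=1) -> (row=2, col=0)
  west (west): blocked, stay at (row=2, col=0)
  south (south): (row=2, col=0) -> (row=3, col=0)
  north (north): (row=3, col=0) -> (row=2, col=0)
  south (south): (row=2, col=0) -> (row=3, col=0)
  east (east): (row=3, col=0) -> (row=3, col=1)
  north (north): (row=3, col=1) -> (row=2, col=1)
  west (west): (row=2, col=1) -> (row=2, col=0)
  north (north): (row=2, col=0) -> (row=1, col=0)
Final: (row=1, col=0)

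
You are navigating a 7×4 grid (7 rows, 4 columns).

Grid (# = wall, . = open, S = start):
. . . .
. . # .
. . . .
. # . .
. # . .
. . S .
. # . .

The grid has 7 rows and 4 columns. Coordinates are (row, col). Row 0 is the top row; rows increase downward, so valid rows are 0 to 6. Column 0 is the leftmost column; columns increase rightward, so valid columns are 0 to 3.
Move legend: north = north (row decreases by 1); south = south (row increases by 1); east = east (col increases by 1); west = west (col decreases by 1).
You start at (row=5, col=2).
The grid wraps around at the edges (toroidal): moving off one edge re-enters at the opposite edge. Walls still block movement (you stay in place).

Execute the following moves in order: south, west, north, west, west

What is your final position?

Answer: Final position: (row=5, col=0)

Derivation:
Start: (row=5, col=2)
  south (south): (row=5, col=2) -> (row=6, col=2)
  west (west): blocked, stay at (row=6, col=2)
  north (north): (row=6, col=2) -> (row=5, col=2)
  west (west): (row=5, col=2) -> (row=5, col=1)
  west (west): (row=5, col=1) -> (row=5, col=0)
Final: (row=5, col=0)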